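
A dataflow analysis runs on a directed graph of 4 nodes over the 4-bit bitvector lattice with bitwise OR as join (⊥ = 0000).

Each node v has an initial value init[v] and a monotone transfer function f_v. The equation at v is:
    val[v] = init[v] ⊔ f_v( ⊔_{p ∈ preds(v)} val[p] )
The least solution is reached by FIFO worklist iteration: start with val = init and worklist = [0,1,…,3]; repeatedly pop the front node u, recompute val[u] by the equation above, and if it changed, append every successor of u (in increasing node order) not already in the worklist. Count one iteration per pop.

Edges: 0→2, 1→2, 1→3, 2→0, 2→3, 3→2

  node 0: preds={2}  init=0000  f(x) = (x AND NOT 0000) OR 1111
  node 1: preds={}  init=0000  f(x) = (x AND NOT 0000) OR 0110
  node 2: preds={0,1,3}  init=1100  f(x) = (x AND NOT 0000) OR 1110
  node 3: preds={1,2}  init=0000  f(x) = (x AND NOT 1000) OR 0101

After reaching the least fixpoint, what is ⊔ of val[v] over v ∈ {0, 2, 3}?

1111

Worklist (6 pops):
  #1 pop 0: in=1100 → 1111 (was 0000); enqueue []
  #2 pop 1: in=0000 → 0110 (was 0000); enqueue []
  #3 pop 2: in=1111 → 1111 (was 1100); enqueue [0]
  #4 pop 3: in=1111 → 0111 (was 0000); enqueue [2]
  #5 pop 0: in=1111 → 1111 (no change)
  #6 pop 2: in=1111 → 1111 (no change)

Fixpoint:
  val[0] = 1111
  val[1] = 0110
  val[2] = 1111
  val[3] = 0111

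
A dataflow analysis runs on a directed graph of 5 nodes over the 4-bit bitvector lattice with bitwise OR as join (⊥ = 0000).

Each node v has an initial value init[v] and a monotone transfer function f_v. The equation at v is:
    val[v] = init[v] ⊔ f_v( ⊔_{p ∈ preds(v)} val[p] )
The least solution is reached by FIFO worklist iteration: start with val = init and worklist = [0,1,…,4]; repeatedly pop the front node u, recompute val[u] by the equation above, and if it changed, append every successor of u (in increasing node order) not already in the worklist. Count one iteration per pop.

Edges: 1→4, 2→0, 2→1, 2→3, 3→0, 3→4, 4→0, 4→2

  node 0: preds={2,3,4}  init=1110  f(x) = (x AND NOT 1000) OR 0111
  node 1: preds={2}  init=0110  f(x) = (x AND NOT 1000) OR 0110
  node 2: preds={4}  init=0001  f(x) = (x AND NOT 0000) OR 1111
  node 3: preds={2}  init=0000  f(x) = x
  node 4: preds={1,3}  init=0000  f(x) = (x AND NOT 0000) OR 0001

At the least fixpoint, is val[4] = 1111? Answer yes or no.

Worklist (8 pops):
  #1 pop 0: in=0001 → 1111 (was 1110); enqueue []
  #2 pop 1: in=0001 → 0111 (was 0110); enqueue []
  #3 pop 2: in=0000 → 1111 (was 0001); enqueue [0,1]
  #4 pop 3: in=1111 → 1111 (was 0000); enqueue []
  #5 pop 4: in=1111 → 1111 (was 0000); enqueue [2]
  #6 pop 0: in=1111 → 1111 (no change)
  #7 pop 1: in=1111 → 0111 (no change)
  #8 pop 2: in=1111 → 1111 (no change)

Fixpoint:
  val[0] = 1111
  val[1] = 0111
  val[2] = 1111
  val[3] = 1111
  val[4] = 1111

yes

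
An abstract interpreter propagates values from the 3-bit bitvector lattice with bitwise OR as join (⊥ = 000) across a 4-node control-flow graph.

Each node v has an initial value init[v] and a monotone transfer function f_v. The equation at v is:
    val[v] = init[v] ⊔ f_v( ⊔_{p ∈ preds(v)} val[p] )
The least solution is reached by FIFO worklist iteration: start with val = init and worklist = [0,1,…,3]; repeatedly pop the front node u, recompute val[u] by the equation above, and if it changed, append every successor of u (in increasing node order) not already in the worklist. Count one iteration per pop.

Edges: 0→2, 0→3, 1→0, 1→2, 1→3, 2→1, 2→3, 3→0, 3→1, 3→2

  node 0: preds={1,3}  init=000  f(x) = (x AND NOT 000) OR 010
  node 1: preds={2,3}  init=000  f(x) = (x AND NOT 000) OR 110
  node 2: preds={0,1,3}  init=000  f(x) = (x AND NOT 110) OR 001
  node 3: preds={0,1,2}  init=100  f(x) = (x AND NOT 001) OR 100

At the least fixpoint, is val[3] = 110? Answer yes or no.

Worklist (10 pops):
  #1 pop 0: in=100 → 110 (was 000); enqueue []
  #2 pop 1: in=100 → 110 (was 000); enqueue [0]
  #3 pop 2: in=110 → 001 (was 000); enqueue [1]
  #4 pop 3: in=111 → 110 (was 100); enqueue [2]
  #5 pop 0: in=110 → 110 (no change)
  #6 pop 1: in=111 → 111 (was 110); enqueue [0,3]
  #7 pop 2: in=111 → 001 (no change)
  #8 pop 0: in=111 → 111 (was 110); enqueue [2]
  #9 pop 3: in=111 → 110 (no change)
  #10 pop 2: in=111 → 001 (no change)

Fixpoint:
  val[0] = 111
  val[1] = 111
  val[2] = 001
  val[3] = 110

yes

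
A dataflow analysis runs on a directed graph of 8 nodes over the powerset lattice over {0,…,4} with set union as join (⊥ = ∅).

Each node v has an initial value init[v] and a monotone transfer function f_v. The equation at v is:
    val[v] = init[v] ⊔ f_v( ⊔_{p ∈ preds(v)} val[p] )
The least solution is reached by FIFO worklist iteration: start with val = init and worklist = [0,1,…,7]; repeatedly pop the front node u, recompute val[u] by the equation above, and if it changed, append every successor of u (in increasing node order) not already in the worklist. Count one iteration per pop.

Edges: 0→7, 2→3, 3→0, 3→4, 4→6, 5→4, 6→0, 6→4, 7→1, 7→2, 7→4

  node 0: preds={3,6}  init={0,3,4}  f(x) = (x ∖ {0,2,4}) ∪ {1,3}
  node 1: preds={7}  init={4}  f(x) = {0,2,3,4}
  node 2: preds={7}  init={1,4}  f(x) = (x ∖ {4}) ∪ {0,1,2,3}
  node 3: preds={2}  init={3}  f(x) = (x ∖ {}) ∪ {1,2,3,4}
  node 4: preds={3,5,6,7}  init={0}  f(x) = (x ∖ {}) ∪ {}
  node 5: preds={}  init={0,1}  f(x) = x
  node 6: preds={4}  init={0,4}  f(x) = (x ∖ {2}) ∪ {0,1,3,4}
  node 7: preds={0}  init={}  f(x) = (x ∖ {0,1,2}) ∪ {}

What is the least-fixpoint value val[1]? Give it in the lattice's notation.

{0,2,3,4}

Trace (12 dequeues):
  [1] u=0 | in {0,3,4} | out {0,1,3,4} | prev {0,3,4} | push {}
  [2] u=1 | in {} | out {0,2,3,4} | prev {4} | push {}
  [3] u=2 | in {} | out {0,1,2,3,4} | prev {1,4} | push {}
  [4] u=3 | in {0,1,2,3,4} | out {0,1,2,3,4} | prev {3} | push {0}
  [5] u=4 | in {0,1,2,3,4} | out {0,1,2,3,4} | prev {0} | push {}
  [6] u=5 | in {} | out {0,1} | ==
  [7] u=6 | in {0,1,2,3,4} | out {0,1,3,4} | prev {0,4} | push {4}
  [8] u=7 | in {0,1,3,4} | out {3,4} | prev {} | push {1,2}
  [9] u=0 | in {0,1,2,3,4} | out {0,1,3,4} | ==
  [10] u=4 | in {0,1,2,3,4} | out {0,1,2,3,4} | ==
  [11] u=1 | in {3,4} | out {0,2,3,4} | ==
  [12] u=2 | in {3,4} | out {0,1,2,3,4} | ==

Converged values:
  [0] {0,1,3,4}
  [1] {0,2,3,4}
  [2] {0,1,2,3,4}
  [3] {0,1,2,3,4}
  [4] {0,1,2,3,4}
  [5] {0,1}
  [6] {0,1,3,4}
  [7] {3,4}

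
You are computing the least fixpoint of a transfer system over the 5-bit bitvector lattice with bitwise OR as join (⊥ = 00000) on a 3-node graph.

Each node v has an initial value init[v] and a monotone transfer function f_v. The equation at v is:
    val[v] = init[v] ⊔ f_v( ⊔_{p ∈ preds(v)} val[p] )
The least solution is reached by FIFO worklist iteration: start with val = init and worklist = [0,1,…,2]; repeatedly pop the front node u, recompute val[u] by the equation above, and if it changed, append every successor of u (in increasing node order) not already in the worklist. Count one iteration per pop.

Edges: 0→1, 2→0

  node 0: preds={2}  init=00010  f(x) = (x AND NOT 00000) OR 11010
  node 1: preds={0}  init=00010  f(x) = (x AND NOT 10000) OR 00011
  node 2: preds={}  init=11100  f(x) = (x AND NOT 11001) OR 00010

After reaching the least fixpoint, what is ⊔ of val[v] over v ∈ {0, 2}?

11110

Worklist (4 pops):
  #1 pop 0: in=11100 → 11110 (was 00010); enqueue []
  #2 pop 1: in=11110 → 01111 (was 00010); enqueue []
  #3 pop 2: in=00000 → 11110 (was 11100); enqueue [0]
  #4 pop 0: in=11110 → 11110 (no change)

Fixpoint:
  val[0] = 11110
  val[1] = 01111
  val[2] = 11110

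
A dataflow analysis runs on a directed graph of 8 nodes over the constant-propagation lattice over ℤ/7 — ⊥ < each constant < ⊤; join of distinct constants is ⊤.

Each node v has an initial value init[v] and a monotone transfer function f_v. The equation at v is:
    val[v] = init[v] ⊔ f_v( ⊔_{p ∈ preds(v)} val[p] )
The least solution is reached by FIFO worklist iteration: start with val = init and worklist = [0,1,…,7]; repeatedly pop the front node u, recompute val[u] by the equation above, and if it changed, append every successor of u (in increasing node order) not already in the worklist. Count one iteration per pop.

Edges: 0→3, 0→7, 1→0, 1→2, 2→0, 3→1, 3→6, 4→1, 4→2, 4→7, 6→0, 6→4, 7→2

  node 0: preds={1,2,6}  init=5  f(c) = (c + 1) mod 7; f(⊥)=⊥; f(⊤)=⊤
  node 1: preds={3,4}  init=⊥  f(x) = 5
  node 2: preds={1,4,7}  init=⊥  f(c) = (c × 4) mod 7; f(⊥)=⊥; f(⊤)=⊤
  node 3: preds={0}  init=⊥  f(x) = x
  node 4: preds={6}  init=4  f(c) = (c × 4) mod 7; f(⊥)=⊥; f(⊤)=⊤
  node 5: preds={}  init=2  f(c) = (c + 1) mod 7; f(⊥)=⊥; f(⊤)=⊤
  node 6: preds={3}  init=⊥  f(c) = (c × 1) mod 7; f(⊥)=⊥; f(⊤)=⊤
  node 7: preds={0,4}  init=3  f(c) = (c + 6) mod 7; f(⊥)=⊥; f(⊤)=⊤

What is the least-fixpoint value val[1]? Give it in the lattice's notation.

Worklist (18 pops):
  #1 pop 0: in=⊥ → 5 (no change)
  #2 pop 1: in=4 → 5 (was ⊥); enqueue [0]
  #3 pop 2: in=⊤ → ⊤ (was ⊥); enqueue []
  #4 pop 3: in=5 → 5 (was ⊥); enqueue [1]
  #5 pop 4: in=⊥ → 4 (no change)
  #6 pop 5: in=⊥ → 2 (no change)
  #7 pop 6: in=5 → 5 (was ⊥); enqueue [4]
  #8 pop 7: in=⊤ → ⊤ (was 3); enqueue [2]
  #9 pop 0: in=⊤ → ⊤ (was 5); enqueue [3,7]
  #10 pop 1: in=⊤ → 5 (no change)
  #11 pop 4: in=5 → ⊤ (was 4); enqueue [1]
  #12 pop 2: in=⊤ → ⊤ (no change)
  #13 pop 3: in=⊤ → ⊤ (was 5); enqueue [6]
  #14 pop 7: in=⊤ → ⊤ (no change)
  #15 pop 1: in=⊤ → 5 (no change)
  #16 pop 6: in=⊤ → ⊤ (was 5); enqueue [0,4]
  #17 pop 0: in=⊤ → ⊤ (no change)
  #18 pop 4: in=⊤ → ⊤ (no change)

Fixpoint:
  val[0] = ⊤
  val[1] = 5
  val[2] = ⊤
  val[3] = ⊤
  val[4] = ⊤
  val[5] = 2
  val[6] = ⊤
  val[7] = ⊤

5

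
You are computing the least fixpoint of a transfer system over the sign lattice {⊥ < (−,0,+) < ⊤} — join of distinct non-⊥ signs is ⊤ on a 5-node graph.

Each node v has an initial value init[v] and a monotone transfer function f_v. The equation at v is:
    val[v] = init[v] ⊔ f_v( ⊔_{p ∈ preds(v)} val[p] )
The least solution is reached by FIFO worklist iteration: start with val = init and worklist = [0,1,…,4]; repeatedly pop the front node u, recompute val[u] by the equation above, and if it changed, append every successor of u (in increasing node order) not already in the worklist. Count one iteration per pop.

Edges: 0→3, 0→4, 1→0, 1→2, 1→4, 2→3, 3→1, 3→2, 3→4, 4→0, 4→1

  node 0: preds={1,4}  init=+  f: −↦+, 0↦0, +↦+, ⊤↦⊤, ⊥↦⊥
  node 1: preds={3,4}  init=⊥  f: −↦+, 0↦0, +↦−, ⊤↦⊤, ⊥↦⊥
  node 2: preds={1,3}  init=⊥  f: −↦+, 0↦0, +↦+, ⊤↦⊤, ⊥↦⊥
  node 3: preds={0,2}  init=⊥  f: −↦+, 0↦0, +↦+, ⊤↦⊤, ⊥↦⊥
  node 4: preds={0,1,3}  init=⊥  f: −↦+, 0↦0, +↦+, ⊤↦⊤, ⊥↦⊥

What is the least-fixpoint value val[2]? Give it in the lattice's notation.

⊤

Trace (15 dequeues):
  [1] u=0 | in ⊥ | out + | ==
  [2] u=1 | in ⊥ | out ⊥ | ==
  [3] u=2 | in ⊥ | out ⊥ | ==
  [4] u=3 | in + | out + | prev ⊥ | push {1,2}
  [5] u=4 | in + | out + | prev ⊥ | push {0}
  [6] u=1 | in + | out − | prev ⊥ | push {4}
  [7] u=2 | in ⊤ | out ⊤ | prev ⊥ | push {3}
  [8] u=0 | in ⊤ | out ⊤ | prev + | push {}
  [9] u=4 | in ⊤ | out ⊤ | prev + | push {0,1}
  [10] u=3 | in ⊤ | out ⊤ | prev + | push {2,4}
  [11] u=0 | in ⊤ | out ⊤ | ==
  [12] u=1 | in ⊤ | out ⊤ | prev − | push {0}
  [13] u=2 | in ⊤ | out ⊤ | ==
  [14] u=4 | in ⊤ | out ⊤ | ==
  [15] u=0 | in ⊤ | out ⊤ | ==

Converged values:
  [0] ⊤
  [1] ⊤
  [2] ⊤
  [3] ⊤
  [4] ⊤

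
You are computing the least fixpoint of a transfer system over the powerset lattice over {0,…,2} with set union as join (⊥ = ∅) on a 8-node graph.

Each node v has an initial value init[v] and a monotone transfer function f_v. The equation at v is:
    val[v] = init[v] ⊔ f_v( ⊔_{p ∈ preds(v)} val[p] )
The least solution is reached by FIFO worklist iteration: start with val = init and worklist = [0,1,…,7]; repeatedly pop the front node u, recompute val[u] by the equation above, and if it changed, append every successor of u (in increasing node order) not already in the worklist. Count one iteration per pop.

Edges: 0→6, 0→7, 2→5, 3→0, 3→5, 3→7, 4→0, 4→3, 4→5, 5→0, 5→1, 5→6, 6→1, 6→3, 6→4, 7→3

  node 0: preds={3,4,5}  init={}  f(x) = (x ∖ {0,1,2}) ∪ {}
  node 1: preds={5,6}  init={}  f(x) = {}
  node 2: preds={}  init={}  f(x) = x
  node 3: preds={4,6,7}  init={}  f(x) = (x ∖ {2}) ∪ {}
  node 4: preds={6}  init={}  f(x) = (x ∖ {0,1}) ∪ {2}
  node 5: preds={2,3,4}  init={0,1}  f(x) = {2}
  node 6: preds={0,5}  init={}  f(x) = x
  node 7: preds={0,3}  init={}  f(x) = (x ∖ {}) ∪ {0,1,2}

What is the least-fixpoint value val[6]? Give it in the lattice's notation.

{0,1,2}

Trace (15 dequeues):
  [1] u=0 | in {0,1} | out {} | ==
  [2] u=1 | in {0,1} | out {} | ==
  [3] u=2 | in {} | out {} | ==
  [4] u=3 | in {} | out {} | ==
  [5] u=4 | in {} | out {2} | prev {} | push {0,3}
  [6] u=5 | in {2} | out {0,1,2} | prev {0,1} | push {1}
  [7] u=6 | in {0,1,2} | out {0,1,2} | prev {} | push {4}
  [8] u=7 | in {} | out {0,1,2} | prev {} | push {}
  [9] u=0 | in {0,1,2} | out {} | ==
  [10] u=3 | in {0,1,2} | out {0,1} | prev {} | push {0,5,7}
  [11] u=1 | in {0,1,2} | out {} | ==
  [12] u=4 | in {0,1,2} | out {2} | ==
  [13] u=0 | in {0,1,2} | out {} | ==
  [14] u=5 | in {0,1,2} | out {0,1,2} | ==
  [15] u=7 | in {0,1} | out {0,1,2} | ==

Converged values:
  [0] {}
  [1] {}
  [2] {}
  [3] {0,1}
  [4] {2}
  [5] {0,1,2}
  [6] {0,1,2}
  [7] {0,1,2}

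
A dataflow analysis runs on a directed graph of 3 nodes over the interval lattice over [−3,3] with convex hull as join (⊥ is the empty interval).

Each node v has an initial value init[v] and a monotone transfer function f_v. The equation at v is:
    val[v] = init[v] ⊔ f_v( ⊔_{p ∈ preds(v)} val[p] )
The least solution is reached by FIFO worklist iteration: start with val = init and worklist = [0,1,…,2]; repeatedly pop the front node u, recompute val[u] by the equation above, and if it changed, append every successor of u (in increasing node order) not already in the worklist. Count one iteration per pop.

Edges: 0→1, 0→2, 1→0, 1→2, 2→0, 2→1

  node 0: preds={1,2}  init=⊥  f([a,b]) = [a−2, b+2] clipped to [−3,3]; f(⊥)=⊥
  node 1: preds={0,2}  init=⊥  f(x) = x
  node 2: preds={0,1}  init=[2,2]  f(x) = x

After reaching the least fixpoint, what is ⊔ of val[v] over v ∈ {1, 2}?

Worklist (11 pops):
  #1 pop 0: in=[2,2] → [0,3] (was ⊥); enqueue []
  #2 pop 1: in=[0,3] → [0,3] (was ⊥); enqueue [0]
  #3 pop 2: in=[0,3] → [0,3] (was [2,2]); enqueue [1]
  #4 pop 0: in=[0,3] → [-2,3] (was [0,3]); enqueue [2]
  #5 pop 1: in=[-2,3] → [-2,3] (was [0,3]); enqueue [0]
  #6 pop 2: in=[-2,3] → [-2,3] (was [0,3]); enqueue [1]
  #7 pop 0: in=[-2,3] → [-3,3] (was [-2,3]); enqueue [2]
  #8 pop 1: in=[-3,3] → [-3,3] (was [-2,3]); enqueue [0]
  #9 pop 2: in=[-3,3] → [-3,3] (was [-2,3]); enqueue [1]
  #10 pop 0: in=[-3,3] → [-3,3] (no change)
  #11 pop 1: in=[-3,3] → [-3,3] (no change)

Fixpoint:
  val[0] = [-3,3]
  val[1] = [-3,3]
  val[2] = [-3,3]

[-3,3]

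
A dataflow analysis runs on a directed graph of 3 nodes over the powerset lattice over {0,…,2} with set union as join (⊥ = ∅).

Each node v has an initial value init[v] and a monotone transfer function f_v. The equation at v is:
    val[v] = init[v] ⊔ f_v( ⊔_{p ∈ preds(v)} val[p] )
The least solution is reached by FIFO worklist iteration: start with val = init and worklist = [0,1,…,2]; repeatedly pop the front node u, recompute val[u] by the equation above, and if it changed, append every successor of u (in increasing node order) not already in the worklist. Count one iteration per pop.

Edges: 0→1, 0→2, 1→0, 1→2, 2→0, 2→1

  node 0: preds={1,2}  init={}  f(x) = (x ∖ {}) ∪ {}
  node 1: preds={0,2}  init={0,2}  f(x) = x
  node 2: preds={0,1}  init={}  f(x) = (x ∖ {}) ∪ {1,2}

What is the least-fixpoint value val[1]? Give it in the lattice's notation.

{0,1,2}

Trace (7 dequeues):
  [1] u=0 | in {0,2} | out {0,2} | prev {} | push {}
  [2] u=1 | in {0,2} | out {0,2} | ==
  [3] u=2 | in {0,2} | out {0,1,2} | prev {} | push {0,1}
  [4] u=0 | in {0,1,2} | out {0,1,2} | prev {0,2} | push {2}
  [5] u=1 | in {0,1,2} | out {0,1,2} | prev {0,2} | push {0}
  [6] u=2 | in {0,1,2} | out {0,1,2} | ==
  [7] u=0 | in {0,1,2} | out {0,1,2} | ==

Converged values:
  [0] {0,1,2}
  [1] {0,1,2}
  [2] {0,1,2}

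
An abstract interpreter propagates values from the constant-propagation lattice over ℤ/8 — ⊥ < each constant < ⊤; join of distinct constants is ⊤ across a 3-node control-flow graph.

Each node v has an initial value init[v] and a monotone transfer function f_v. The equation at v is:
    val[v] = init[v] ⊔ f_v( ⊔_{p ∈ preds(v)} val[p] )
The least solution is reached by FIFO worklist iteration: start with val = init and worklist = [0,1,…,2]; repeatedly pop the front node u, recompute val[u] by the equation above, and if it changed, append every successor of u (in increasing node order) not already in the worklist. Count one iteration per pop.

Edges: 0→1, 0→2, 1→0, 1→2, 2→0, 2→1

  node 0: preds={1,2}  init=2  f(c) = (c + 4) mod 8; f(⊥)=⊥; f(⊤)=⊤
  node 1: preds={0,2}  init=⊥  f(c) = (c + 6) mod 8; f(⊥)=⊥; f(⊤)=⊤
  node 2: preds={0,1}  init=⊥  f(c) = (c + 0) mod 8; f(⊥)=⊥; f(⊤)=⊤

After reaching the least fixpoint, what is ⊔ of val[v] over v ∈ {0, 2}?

Trace (7 dequeues):
  [1] u=0 | in ⊥ | out 2 | ==
  [2] u=1 | in 2 | out 0 | prev ⊥ | push {0}
  [3] u=2 | in ⊤ | out ⊤ | prev ⊥ | push {1}
  [4] u=0 | in ⊤ | out ⊤ | prev 2 | push {2}
  [5] u=1 | in ⊤ | out ⊤ | prev 0 | push {0}
  [6] u=2 | in ⊤ | out ⊤ | ==
  [7] u=0 | in ⊤ | out ⊤ | ==

Converged values:
  [0] ⊤
  [1] ⊤
  [2] ⊤

⊤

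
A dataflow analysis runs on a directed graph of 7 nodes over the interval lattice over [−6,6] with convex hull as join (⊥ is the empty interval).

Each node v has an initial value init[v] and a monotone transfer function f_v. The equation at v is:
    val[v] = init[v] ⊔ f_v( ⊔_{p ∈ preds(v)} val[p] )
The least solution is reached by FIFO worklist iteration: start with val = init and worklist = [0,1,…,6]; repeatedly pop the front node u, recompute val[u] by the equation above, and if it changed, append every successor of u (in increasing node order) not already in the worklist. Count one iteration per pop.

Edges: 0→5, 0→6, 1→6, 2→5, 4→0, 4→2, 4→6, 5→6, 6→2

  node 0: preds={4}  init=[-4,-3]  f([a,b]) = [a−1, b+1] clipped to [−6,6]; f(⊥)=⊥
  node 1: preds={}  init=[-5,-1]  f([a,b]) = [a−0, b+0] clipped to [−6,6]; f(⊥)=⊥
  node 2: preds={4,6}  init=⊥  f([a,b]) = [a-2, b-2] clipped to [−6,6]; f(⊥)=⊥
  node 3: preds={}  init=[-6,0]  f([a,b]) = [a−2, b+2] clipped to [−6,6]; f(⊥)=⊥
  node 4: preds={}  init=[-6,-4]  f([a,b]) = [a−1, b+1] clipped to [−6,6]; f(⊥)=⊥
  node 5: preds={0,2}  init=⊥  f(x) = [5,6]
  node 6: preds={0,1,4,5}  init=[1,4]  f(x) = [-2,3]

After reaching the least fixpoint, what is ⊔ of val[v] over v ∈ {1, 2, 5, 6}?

Trace (8 dequeues):
  [1] u=0 | in [-6,-4] | out [-6,-3] | prev [-4,-3] | push {}
  [2] u=1 | in ⊥ | out [-5,-1] | ==
  [3] u=2 | in [-6,4] | out [-6,2] | prev ⊥ | push {}
  [4] u=3 | in ⊥ | out [-6,0] | ==
  [5] u=4 | in ⊥ | out [-6,-4] | ==
  [6] u=5 | in [-6,2] | out [5,6] | prev ⊥ | push {}
  [7] u=6 | in [-6,6] | out [-2,4] | prev [1,4] | push {2}
  [8] u=2 | in [-6,4] | out [-6,2] | ==

Converged values:
  [0] [-6,-3]
  [1] [-5,-1]
  [2] [-6,2]
  [3] [-6,0]
  [4] [-6,-4]
  [5] [5,6]
  [6] [-2,4]

[-6,6]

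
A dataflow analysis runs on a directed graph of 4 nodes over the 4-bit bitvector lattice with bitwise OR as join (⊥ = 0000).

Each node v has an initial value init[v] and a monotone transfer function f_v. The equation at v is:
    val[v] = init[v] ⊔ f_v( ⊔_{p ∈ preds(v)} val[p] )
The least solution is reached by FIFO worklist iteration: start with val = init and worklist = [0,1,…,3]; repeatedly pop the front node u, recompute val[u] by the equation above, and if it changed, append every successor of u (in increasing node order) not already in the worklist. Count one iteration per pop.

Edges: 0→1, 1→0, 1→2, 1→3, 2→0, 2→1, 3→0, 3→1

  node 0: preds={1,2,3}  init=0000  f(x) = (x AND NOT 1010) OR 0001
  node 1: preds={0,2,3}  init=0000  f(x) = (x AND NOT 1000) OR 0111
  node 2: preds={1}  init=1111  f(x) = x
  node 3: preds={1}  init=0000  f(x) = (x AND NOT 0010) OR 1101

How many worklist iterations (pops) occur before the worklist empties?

Iteration log — 6 steps:
  step 1. node 0  ⊔preds=1111  new=0101  old=0000  +wl: 
  step 2. node 1  ⊔preds=1111  new=0111  old=0000  +wl: 0
  step 3. node 2  ⊔preds=0111  new=1111  stable
  step 4. node 3  ⊔preds=0111  new=1101  old=0000  +wl: 1
  step 5. node 0  ⊔preds=1111  new=0101  stable
  step 6. node 1  ⊔preds=1111  new=0111  stable

Least fixpoint reached:
  node 0: 0101
  node 1: 0111
  node 2: 1111
  node 3: 1101

6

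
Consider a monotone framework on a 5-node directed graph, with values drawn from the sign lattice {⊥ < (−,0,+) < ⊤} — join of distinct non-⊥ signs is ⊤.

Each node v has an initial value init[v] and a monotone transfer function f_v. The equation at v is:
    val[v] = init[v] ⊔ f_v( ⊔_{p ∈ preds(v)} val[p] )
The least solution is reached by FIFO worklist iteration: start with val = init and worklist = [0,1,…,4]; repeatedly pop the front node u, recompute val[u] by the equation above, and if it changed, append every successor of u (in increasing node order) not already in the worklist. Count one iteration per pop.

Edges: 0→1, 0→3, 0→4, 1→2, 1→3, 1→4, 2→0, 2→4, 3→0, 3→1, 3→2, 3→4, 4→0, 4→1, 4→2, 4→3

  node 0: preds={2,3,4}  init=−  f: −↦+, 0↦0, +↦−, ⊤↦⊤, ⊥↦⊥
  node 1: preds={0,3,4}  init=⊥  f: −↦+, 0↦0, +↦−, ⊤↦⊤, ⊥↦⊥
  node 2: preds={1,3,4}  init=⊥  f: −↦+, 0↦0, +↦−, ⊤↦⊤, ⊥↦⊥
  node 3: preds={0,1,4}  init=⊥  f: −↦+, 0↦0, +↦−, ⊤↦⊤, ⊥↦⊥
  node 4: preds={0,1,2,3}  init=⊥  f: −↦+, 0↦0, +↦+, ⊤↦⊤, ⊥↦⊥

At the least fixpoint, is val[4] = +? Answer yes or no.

Iteration log — 11 steps:
  step 1. node 0  ⊔preds=⊥  new=−  stable
  step 2. node 1  ⊔preds=−  new=+  old=⊥  +wl: 
  step 3. node 2  ⊔preds=+  new=−  old=⊥  +wl: 0
  step 4. node 3  ⊔preds=⊤  new=⊤  old=⊥  +wl: 1,2
  step 5. node 4  ⊔preds=⊤  new=⊤  old=⊥  +wl: 3
  step 6. node 0  ⊔preds=⊤  new=⊤  old=−  +wl: 4
  step 7. node 1  ⊔preds=⊤  new=⊤  old=+  +wl: 
  step 8. node 2  ⊔preds=⊤  new=⊤  old=−  +wl: 0
  step 9. node 3  ⊔preds=⊤  new=⊤  stable
  step 10. node 4  ⊔preds=⊤  new=⊤  stable
  step 11. node 0  ⊔preds=⊤  new=⊤  stable

Least fixpoint reached:
  node 0: ⊤
  node 1: ⊤
  node 2: ⊤
  node 3: ⊤
  node 4: ⊤

no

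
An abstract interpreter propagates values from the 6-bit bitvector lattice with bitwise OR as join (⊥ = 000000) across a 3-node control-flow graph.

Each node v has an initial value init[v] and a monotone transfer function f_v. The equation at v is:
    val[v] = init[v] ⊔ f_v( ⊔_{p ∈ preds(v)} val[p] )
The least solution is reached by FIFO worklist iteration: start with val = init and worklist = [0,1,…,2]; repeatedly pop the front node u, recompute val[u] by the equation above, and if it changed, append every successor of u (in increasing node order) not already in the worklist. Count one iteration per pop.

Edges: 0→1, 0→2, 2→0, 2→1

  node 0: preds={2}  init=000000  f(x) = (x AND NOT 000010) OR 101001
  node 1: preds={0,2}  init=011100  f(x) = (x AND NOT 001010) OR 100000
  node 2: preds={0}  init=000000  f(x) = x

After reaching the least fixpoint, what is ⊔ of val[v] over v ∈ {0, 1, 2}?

Iteration log — 5 steps:
  step 1. node 0  ⊔preds=000000  new=101001  old=000000  +wl: 
  step 2. node 1  ⊔preds=101001  new=111101  old=011100  +wl: 
  step 3. node 2  ⊔preds=101001  new=101001  old=000000  +wl: 0,1
  step 4. node 0  ⊔preds=101001  new=101001  stable
  step 5. node 1  ⊔preds=101001  new=111101  stable

Least fixpoint reached:
  node 0: 101001
  node 1: 111101
  node 2: 101001

111101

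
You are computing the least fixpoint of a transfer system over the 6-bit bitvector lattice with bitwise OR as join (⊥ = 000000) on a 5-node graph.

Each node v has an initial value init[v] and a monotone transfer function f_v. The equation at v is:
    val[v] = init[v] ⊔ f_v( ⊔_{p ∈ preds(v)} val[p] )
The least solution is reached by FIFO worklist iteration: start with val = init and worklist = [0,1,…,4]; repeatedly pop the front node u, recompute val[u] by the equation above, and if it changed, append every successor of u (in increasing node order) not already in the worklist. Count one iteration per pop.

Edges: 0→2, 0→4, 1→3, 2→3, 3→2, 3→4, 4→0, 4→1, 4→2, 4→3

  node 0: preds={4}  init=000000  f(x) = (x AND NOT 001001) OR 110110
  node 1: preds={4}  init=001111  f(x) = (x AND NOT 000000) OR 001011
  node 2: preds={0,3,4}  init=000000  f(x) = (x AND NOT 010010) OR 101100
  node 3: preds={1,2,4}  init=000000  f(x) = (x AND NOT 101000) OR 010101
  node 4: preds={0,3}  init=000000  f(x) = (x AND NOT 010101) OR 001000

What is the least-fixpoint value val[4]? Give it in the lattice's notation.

101010

Trace (9 dequeues):
  [1] u=0 | in 000000 | out 110110 | prev 000000 | push {}
  [2] u=1 | in 000000 | out 001111 | ==
  [3] u=2 | in 110110 | out 101100 | prev 000000 | push {}
  [4] u=3 | in 101111 | out 010111 | prev 000000 | push {2}
  [5] u=4 | in 110111 | out 101010 | prev 000000 | push {0,1,3}
  [6] u=2 | in 111111 | out 101101 | prev 101100 | push {}
  [7] u=0 | in 101010 | out 110110 | ==
  [8] u=1 | in 101010 | out 101111 | prev 001111 | push {}
  [9] u=3 | in 101111 | out 010111 | ==

Converged values:
  [0] 110110
  [1] 101111
  [2] 101101
  [3] 010111
  [4] 101010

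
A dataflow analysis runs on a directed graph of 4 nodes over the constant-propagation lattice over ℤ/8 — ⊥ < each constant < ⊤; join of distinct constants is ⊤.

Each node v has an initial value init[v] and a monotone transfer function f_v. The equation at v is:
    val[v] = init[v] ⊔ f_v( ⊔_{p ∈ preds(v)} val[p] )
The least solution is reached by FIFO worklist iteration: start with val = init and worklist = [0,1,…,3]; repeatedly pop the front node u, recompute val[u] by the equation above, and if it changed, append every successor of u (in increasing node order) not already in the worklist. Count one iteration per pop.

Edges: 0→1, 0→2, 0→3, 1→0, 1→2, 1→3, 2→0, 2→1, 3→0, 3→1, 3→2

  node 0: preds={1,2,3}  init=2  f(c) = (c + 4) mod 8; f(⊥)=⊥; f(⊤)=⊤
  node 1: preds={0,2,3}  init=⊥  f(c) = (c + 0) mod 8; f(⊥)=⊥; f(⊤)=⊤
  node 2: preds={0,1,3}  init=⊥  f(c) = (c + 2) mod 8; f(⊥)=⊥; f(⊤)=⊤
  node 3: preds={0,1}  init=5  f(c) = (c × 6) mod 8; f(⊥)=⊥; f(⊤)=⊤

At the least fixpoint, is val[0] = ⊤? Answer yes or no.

yes

Trace (7 dequeues):
  [1] u=0 | in 5 | out ⊤ | prev 2 | push {}
  [2] u=1 | in ⊤ | out ⊤ | prev ⊥ | push {0}
  [3] u=2 | in ⊤ | out ⊤ | prev ⊥ | push {1}
  [4] u=3 | in ⊤ | out ⊤ | prev 5 | push {2}
  [5] u=0 | in ⊤ | out ⊤ | ==
  [6] u=1 | in ⊤ | out ⊤ | ==
  [7] u=2 | in ⊤ | out ⊤ | ==

Converged values:
  [0] ⊤
  [1] ⊤
  [2] ⊤
  [3] ⊤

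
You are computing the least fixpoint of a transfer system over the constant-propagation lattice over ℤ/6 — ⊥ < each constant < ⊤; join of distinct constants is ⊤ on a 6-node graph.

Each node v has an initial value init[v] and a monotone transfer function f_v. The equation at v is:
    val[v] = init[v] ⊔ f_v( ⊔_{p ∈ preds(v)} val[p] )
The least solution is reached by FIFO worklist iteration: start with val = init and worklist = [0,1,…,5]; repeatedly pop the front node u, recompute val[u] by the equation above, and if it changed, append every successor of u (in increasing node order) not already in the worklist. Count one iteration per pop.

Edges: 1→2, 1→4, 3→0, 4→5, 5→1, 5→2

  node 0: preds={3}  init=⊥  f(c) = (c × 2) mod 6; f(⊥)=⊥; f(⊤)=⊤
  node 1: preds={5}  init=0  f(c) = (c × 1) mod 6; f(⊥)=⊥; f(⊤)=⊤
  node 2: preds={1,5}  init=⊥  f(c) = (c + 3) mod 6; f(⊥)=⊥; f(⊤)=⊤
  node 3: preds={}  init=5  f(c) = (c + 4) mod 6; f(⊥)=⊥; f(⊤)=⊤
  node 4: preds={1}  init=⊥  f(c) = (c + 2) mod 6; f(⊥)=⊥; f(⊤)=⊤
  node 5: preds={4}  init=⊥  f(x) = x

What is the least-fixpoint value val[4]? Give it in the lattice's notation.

⊤

Trace (12 dequeues):
  [1] u=0 | in 5 | out 4 | prev ⊥ | push {}
  [2] u=1 | in ⊥ | out 0 | ==
  [3] u=2 | in 0 | out 3 | prev ⊥ | push {}
  [4] u=3 | in ⊥ | out 5 | ==
  [5] u=4 | in 0 | out 2 | prev ⊥ | push {}
  [6] u=5 | in 2 | out 2 | prev ⊥ | push {1,2}
  [7] u=1 | in 2 | out ⊤ | prev 0 | push {4}
  [8] u=2 | in ⊤ | out ⊤ | prev 3 | push {}
  [9] u=4 | in ⊤ | out ⊤ | prev 2 | push {5}
  [10] u=5 | in ⊤ | out ⊤ | prev 2 | push {1,2}
  [11] u=1 | in ⊤ | out ⊤ | ==
  [12] u=2 | in ⊤ | out ⊤ | ==

Converged values:
  [0] 4
  [1] ⊤
  [2] ⊤
  [3] 5
  [4] ⊤
  [5] ⊤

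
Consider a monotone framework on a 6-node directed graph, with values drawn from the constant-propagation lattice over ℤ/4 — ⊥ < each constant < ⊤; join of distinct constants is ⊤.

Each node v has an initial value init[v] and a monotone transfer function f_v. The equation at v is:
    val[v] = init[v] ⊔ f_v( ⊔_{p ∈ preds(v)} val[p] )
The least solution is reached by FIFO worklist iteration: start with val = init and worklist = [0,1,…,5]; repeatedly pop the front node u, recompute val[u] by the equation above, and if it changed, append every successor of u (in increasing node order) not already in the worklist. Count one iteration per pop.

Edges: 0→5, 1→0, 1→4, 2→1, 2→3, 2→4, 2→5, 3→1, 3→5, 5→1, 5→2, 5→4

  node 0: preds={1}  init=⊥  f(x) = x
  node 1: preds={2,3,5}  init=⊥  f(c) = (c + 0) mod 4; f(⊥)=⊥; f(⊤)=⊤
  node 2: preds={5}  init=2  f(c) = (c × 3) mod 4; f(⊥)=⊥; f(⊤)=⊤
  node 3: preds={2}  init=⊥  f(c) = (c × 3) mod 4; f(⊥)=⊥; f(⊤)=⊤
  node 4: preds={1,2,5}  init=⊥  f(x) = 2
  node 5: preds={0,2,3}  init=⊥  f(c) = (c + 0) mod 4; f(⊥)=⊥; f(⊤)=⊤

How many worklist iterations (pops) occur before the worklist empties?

Trace (11 dequeues):
  [1] u=0 | in ⊥ | out ⊥ | ==
  [2] u=1 | in 2 | out 2 | prev ⊥ | push {0}
  [3] u=2 | in ⊥ | out 2 | ==
  [4] u=3 | in 2 | out 2 | prev ⊥ | push {1}
  [5] u=4 | in 2 | out 2 | prev ⊥ | push {}
  [6] u=5 | in 2 | out 2 | prev ⊥ | push {2,4}
  [7] u=0 | in 2 | out 2 | prev ⊥ | push {5}
  [8] u=1 | in 2 | out 2 | ==
  [9] u=2 | in 2 | out 2 | ==
  [10] u=4 | in 2 | out 2 | ==
  [11] u=5 | in 2 | out 2 | ==

Converged values:
  [0] 2
  [1] 2
  [2] 2
  [3] 2
  [4] 2
  [5] 2

11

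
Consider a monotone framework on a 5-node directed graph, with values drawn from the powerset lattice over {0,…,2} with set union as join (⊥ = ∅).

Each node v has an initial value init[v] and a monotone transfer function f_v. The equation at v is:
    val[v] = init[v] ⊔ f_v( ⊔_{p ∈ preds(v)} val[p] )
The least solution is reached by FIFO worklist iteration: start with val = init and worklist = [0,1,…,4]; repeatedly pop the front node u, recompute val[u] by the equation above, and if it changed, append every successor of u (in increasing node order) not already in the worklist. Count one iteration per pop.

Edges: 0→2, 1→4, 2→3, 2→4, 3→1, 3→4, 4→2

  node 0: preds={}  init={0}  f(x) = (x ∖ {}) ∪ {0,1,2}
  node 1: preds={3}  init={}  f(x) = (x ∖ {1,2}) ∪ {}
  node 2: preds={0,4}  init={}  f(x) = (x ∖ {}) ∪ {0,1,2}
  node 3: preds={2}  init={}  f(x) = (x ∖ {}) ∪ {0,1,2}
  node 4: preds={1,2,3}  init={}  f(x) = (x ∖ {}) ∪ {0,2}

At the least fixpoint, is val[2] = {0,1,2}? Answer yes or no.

yes

Trace (8 dequeues):
  [1] u=0 | in {} | out {0,1,2} | prev {0} | push {}
  [2] u=1 | in {} | out {} | ==
  [3] u=2 | in {0,1,2} | out {0,1,2} | prev {} | push {}
  [4] u=3 | in {0,1,2} | out {0,1,2} | prev {} | push {1}
  [5] u=4 | in {0,1,2} | out {0,1,2} | prev {} | push {2}
  [6] u=1 | in {0,1,2} | out {0} | prev {} | push {4}
  [7] u=2 | in {0,1,2} | out {0,1,2} | ==
  [8] u=4 | in {0,1,2} | out {0,1,2} | ==

Converged values:
  [0] {0,1,2}
  [1] {0}
  [2] {0,1,2}
  [3] {0,1,2}
  [4] {0,1,2}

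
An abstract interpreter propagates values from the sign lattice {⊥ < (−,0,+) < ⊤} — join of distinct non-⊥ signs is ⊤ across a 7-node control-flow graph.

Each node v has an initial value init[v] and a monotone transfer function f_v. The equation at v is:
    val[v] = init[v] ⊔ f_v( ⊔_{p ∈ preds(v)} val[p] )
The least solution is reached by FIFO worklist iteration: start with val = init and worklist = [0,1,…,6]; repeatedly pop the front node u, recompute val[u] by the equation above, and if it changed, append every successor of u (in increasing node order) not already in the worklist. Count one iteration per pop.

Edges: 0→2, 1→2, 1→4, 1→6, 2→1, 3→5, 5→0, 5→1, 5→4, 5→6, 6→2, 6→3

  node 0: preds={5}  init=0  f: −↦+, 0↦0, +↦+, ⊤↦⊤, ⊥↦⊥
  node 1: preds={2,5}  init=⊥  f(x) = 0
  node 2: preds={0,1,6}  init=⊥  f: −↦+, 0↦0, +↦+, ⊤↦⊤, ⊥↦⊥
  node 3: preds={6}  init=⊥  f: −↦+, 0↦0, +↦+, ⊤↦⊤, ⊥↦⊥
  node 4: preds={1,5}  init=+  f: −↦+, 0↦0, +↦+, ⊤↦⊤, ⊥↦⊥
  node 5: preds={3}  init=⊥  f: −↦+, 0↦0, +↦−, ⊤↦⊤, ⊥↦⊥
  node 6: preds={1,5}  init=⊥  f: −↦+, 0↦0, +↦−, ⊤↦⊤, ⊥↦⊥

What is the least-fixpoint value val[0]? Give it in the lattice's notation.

0

Worklist (15 pops):
  #1 pop 0: in=⊥ → 0 (no change)
  #2 pop 1: in=⊥ → 0 (was ⊥); enqueue []
  #3 pop 2: in=0 → 0 (was ⊥); enqueue [1]
  #4 pop 3: in=⊥ → ⊥ (no change)
  #5 pop 4: in=0 → ⊤ (was +); enqueue []
  #6 pop 5: in=⊥ → ⊥ (no change)
  #7 pop 6: in=0 → 0 (was ⊥); enqueue [2,3]
  #8 pop 1: in=0 → 0 (no change)
  #9 pop 2: in=0 → 0 (no change)
  #10 pop 3: in=0 → 0 (was ⊥); enqueue [5]
  #11 pop 5: in=0 → 0 (was ⊥); enqueue [0,1,4,6]
  #12 pop 0: in=0 → 0 (no change)
  #13 pop 1: in=0 → 0 (no change)
  #14 pop 4: in=0 → ⊤ (no change)
  #15 pop 6: in=0 → 0 (no change)

Fixpoint:
  val[0] = 0
  val[1] = 0
  val[2] = 0
  val[3] = 0
  val[4] = ⊤
  val[5] = 0
  val[6] = 0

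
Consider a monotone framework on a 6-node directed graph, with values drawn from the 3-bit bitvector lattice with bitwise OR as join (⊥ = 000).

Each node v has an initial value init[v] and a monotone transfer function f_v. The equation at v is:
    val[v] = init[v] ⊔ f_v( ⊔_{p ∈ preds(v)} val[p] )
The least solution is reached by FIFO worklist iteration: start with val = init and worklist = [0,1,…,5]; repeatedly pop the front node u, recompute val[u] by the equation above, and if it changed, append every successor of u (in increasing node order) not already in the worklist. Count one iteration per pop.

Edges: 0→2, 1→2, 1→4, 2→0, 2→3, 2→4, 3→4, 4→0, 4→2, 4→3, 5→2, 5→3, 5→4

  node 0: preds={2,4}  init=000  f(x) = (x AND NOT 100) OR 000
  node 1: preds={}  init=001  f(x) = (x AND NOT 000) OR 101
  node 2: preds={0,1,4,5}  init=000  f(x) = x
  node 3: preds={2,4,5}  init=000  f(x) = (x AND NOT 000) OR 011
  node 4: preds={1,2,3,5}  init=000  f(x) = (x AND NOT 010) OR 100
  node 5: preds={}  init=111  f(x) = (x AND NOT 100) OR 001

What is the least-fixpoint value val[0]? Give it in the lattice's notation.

Worklist (9 pops):
  #1 pop 0: in=000 → 000 (no change)
  #2 pop 1: in=000 → 101 (was 001); enqueue []
  #3 pop 2: in=111 → 111 (was 000); enqueue [0]
  #4 pop 3: in=111 → 111 (was 000); enqueue []
  #5 pop 4: in=111 → 101 (was 000); enqueue [2,3]
  #6 pop 5: in=000 → 111 (no change)
  #7 pop 0: in=111 → 011 (was 000); enqueue []
  #8 pop 2: in=111 → 111 (no change)
  #9 pop 3: in=111 → 111 (no change)

Fixpoint:
  val[0] = 011
  val[1] = 101
  val[2] = 111
  val[3] = 111
  val[4] = 101
  val[5] = 111

011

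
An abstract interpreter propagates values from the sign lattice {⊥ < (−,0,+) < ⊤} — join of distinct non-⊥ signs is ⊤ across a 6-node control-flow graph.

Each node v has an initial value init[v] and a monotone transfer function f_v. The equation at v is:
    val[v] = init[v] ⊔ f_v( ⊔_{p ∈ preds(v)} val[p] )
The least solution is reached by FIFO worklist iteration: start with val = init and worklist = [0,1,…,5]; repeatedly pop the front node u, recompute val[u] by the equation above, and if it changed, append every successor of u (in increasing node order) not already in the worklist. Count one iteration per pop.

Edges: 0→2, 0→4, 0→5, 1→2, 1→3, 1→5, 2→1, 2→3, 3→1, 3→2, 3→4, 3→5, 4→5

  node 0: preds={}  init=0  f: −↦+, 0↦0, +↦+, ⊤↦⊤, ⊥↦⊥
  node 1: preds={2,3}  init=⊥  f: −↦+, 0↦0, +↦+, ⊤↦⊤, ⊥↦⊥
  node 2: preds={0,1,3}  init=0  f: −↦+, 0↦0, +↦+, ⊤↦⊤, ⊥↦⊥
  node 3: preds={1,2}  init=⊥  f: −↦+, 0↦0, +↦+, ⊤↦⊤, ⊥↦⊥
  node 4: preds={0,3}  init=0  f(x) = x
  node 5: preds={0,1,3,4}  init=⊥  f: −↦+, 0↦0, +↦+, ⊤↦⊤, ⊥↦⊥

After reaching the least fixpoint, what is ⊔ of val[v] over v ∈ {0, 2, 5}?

0

Trace (8 dequeues):
  [1] u=0 | in ⊥ | out 0 | ==
  [2] u=1 | in 0 | out 0 | prev ⊥ | push {}
  [3] u=2 | in 0 | out 0 | ==
  [4] u=3 | in 0 | out 0 | prev ⊥ | push {1,2}
  [5] u=4 | in 0 | out 0 | ==
  [6] u=5 | in 0 | out 0 | prev ⊥ | push {}
  [7] u=1 | in 0 | out 0 | ==
  [8] u=2 | in 0 | out 0 | ==

Converged values:
  [0] 0
  [1] 0
  [2] 0
  [3] 0
  [4] 0
  [5] 0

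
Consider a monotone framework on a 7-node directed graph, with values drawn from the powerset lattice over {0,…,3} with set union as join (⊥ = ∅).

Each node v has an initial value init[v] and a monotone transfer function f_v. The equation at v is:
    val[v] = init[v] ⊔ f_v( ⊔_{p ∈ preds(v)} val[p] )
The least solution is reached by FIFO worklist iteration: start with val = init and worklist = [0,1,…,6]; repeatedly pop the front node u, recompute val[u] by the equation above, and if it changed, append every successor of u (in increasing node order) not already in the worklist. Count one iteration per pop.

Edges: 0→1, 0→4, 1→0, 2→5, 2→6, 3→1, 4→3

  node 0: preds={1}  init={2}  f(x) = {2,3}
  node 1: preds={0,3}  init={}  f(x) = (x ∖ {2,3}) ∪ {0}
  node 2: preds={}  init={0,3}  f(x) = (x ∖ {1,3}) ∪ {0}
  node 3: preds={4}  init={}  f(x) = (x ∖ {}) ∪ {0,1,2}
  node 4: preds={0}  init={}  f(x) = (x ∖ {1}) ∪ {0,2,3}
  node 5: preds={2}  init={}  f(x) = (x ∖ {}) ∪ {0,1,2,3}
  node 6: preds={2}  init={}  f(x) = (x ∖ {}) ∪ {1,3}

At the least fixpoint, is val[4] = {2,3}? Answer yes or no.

no

Trace (12 dequeues):
  [1] u=0 | in {} | out {2,3} | prev {2} | push {}
  [2] u=1 | in {2,3} | out {0} | prev {} | push {0}
  [3] u=2 | in {} | out {0,3} | ==
  [4] u=3 | in {} | out {0,1,2} | prev {} | push {1}
  [5] u=4 | in {2,3} | out {0,2,3} | prev {} | push {3}
  [6] u=5 | in {0,3} | out {0,1,2,3} | prev {} | push {}
  [7] u=6 | in {0,3} | out {0,1,3} | prev {} | push {}
  [8] u=0 | in {0} | out {2,3} | ==
  [9] u=1 | in {0,1,2,3} | out {0,1} | prev {0} | push {0}
  [10] u=3 | in {0,2,3} | out {0,1,2,3} | prev {0,1,2} | push {1}
  [11] u=0 | in {0,1} | out {2,3} | ==
  [12] u=1 | in {0,1,2,3} | out {0,1} | ==

Converged values:
  [0] {2,3}
  [1] {0,1}
  [2] {0,3}
  [3] {0,1,2,3}
  [4] {0,2,3}
  [5] {0,1,2,3}
  [6] {0,1,3}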